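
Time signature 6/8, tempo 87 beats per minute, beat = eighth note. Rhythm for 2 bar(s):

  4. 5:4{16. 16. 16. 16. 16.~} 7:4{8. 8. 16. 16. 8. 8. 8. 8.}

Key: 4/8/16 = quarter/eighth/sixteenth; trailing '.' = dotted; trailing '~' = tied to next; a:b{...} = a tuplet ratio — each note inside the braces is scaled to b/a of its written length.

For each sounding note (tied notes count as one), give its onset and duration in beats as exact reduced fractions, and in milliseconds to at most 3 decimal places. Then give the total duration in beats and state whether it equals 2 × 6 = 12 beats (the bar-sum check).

1) 0.0ms=0b +2068.966ms=3b
2) 2068.966ms=3b +413.793ms=3/5b
3) 2482.759ms=18/5b +413.793ms=3/5b
4) 2896.552ms=21/5b +413.793ms=3/5b
5) 3310.345ms=24/5b +413.793ms=3/5b
6) 3724.138ms=27/5b +1004.926ms=51/35b
7) 4729.064ms=48/7b +591.133ms=6/7b
8) 5320.197ms=54/7b +295.567ms=3/7b
9) 5615.764ms=57/7b +295.567ms=3/7b
10) 5911.33ms=60/7b +591.133ms=6/7b
11) 6502.463ms=66/7b +591.133ms=6/7b
12) 7093.596ms=72/7b +591.133ms=6/7b
13) 7684.729ms=78/7b +591.133ms=6/7b
Σ=12b of 12 (87bpm 6/8) — PASS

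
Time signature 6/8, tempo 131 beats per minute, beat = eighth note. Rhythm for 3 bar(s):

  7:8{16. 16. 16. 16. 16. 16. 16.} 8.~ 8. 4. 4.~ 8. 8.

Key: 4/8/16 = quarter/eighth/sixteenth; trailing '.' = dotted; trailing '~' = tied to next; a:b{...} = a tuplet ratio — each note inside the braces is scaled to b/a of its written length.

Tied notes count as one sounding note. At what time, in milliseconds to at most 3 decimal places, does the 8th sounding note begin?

note 8 onset = 6b = 2748.092ms

1. 0.0ms @ 0 + 392.585ms (6/7)
2. 392.585ms @ 6/7 + 392.585ms (6/7)
3. 785.169ms @ 12/7 + 392.585ms (6/7)
4. 1177.754ms @ 18/7 + 392.585ms (6/7)
5. 1570.338ms @ 24/7 + 392.585ms (6/7)
6. 1962.923ms @ 30/7 + 392.585ms (6/7)
7. 2355.507ms @ 36/7 + 392.585ms (6/7)
8. 2748.092ms @ 6 + 1374.046ms (3)
9. 4122.137ms @ 9 + 1374.046ms (3)
10. 5496.183ms @ 12 + 2061.069ms (9/2)
11. 7557.252ms @ 33/2 + 687.023ms (3/2)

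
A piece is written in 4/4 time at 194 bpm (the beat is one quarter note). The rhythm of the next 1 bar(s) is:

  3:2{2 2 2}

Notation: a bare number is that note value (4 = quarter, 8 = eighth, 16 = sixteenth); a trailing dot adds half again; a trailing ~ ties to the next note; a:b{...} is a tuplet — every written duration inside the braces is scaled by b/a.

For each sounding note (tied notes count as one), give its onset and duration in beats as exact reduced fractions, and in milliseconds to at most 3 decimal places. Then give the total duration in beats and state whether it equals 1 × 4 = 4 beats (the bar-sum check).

1) 0.0ms=0b +412.371ms=4/3b
2) 412.371ms=4/3b +412.371ms=4/3b
3) 824.742ms=8/3b +412.371ms=4/3b
Σ=4b of 4 (194bpm 4/4) — PASS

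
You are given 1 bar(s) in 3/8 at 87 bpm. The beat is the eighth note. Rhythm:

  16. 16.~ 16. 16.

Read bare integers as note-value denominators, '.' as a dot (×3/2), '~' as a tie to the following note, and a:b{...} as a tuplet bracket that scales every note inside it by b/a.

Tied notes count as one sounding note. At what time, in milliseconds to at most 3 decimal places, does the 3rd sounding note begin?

1. 0.0ms @ 0 + 517.241ms (3/4)
2. 517.241ms @ 3/4 + 1034.483ms (3/2)
3. 1551.724ms @ 9/4 + 517.241ms (3/4)

note 3 onset = 9/4b = 1551.724ms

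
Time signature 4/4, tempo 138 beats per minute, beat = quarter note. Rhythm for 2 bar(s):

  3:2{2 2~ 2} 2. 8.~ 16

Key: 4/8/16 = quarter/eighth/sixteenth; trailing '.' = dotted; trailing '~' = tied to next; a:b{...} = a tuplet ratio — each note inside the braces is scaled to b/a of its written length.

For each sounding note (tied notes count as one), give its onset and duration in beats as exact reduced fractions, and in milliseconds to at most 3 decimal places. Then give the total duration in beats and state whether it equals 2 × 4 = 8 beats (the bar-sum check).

1) 0.0ms=0b +579.71ms=4/3b
2) 579.71ms=4/3b +1159.42ms=8/3b
3) 1739.13ms=4b +1304.348ms=3b
4) 3043.478ms=7b +434.783ms=1b
Σ=8b of 8 (138bpm 4/4) — PASS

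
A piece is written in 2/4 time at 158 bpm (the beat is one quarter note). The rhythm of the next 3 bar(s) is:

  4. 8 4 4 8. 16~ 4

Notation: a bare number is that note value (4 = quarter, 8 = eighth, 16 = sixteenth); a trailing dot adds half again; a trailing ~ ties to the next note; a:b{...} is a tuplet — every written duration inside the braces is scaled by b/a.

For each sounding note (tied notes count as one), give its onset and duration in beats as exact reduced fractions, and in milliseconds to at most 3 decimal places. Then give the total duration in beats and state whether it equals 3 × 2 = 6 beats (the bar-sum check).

1) 0.0ms=0b +569.62ms=3/2b
2) 569.62ms=3/2b +189.873ms=1/2b
3) 759.494ms=2b +379.747ms=1b
4) 1139.241ms=3b +379.747ms=1b
5) 1518.987ms=4b +284.81ms=3/4b
6) 1803.797ms=19/4b +474.684ms=5/4b
Σ=6b of 6 (158bpm 2/4) — PASS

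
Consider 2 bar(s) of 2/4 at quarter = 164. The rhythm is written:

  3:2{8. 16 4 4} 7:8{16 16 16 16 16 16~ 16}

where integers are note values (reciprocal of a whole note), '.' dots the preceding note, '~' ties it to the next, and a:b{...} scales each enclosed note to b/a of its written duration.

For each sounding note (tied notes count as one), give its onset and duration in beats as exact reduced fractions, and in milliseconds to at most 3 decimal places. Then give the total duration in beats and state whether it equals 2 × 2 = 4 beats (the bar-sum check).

1) 0.0ms=0b +182.927ms=1/2b
2) 182.927ms=1/2b +60.976ms=1/6b
3) 243.902ms=2/3b +243.902ms=2/3b
4) 487.805ms=4/3b +243.902ms=2/3b
5) 731.707ms=2b +104.53ms=2/7b
6) 836.237ms=16/7b +104.53ms=2/7b
7) 940.767ms=18/7b +104.53ms=2/7b
8) 1045.296ms=20/7b +104.53ms=2/7b
9) 1149.826ms=22/7b +104.53ms=2/7b
10) 1254.355ms=24/7b +209.059ms=4/7b
Σ=4b of 4 (164bpm 2/4) — PASS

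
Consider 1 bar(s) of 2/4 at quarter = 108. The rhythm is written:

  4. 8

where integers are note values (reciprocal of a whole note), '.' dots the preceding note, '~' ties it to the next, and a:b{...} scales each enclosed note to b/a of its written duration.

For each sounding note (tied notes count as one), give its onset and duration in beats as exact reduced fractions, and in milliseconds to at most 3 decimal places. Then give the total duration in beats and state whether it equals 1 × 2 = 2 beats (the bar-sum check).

1) 0.0ms=0b +833.333ms=3/2b
2) 833.333ms=3/2b +277.778ms=1/2b
Σ=2b of 2 (108bpm 2/4) — PASS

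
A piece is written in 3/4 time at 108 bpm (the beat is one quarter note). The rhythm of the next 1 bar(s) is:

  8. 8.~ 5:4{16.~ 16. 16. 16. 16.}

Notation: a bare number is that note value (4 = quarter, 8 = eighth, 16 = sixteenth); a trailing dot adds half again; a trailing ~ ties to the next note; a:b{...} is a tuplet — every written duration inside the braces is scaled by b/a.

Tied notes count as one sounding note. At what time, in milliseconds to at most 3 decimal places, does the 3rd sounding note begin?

1. 0.0ms @ 0 + 416.667ms (3/4)
2. 416.667ms @ 3/4 + 750.0ms (27/20)
3. 1166.667ms @ 21/10 + 166.667ms (3/10)
4. 1333.333ms @ 12/5 + 166.667ms (3/10)
5. 1500.0ms @ 27/10 + 166.667ms (3/10)

note 3 onset = 21/10b = 1166.667ms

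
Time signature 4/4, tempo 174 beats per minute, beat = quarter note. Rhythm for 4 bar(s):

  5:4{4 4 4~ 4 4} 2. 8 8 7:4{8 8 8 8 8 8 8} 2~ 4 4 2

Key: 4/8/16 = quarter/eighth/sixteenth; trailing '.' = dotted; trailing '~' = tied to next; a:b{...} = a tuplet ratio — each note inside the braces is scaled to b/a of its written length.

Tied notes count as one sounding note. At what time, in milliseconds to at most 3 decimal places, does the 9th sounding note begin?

1. 0.0ms @ 0 + 275.862ms (4/5)
2. 275.862ms @ 4/5 + 275.862ms (4/5)
3. 551.724ms @ 8/5 + 551.724ms (8/5)
4. 1103.448ms @ 16/5 + 275.862ms (4/5)
5. 1379.31ms @ 4 + 1034.483ms (3)
6. 2413.793ms @ 7 + 172.414ms (1/2)
7. 2586.207ms @ 15/2 + 172.414ms (1/2)
8. 2758.621ms @ 8 + 98.522ms (2/7)
9. 2857.143ms @ 58/7 + 98.522ms (2/7)
10. 2955.665ms @ 60/7 + 98.522ms (2/7)
11. 3054.187ms @ 62/7 + 98.522ms (2/7)
12. 3152.709ms @ 64/7 + 98.522ms (2/7)
13. 3251.232ms @ 66/7 + 98.522ms (2/7)
14. 3349.754ms @ 68/7 + 98.522ms (2/7)
15. 3448.276ms @ 10 + 1034.483ms (3)
16. 4482.759ms @ 13 + 344.828ms (1)
17. 4827.586ms @ 14 + 689.655ms (2)

note 9 onset = 58/7b = 2857.143ms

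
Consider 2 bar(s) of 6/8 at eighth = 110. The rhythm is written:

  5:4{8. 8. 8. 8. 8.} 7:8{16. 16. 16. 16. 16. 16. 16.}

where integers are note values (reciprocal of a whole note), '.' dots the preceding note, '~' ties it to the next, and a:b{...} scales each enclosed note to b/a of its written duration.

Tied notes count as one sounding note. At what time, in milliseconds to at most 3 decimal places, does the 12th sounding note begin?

note 12 onset = 78/7b = 6077.922ms

1. 0.0ms @ 0 + 654.545ms (6/5)
2. 654.545ms @ 6/5 + 654.545ms (6/5)
3. 1309.091ms @ 12/5 + 654.545ms (6/5)
4. 1963.636ms @ 18/5 + 654.545ms (6/5)
5. 2618.182ms @ 24/5 + 654.545ms (6/5)
6. 3272.727ms @ 6 + 467.532ms (6/7)
7. 3740.26ms @ 48/7 + 467.532ms (6/7)
8. 4207.792ms @ 54/7 + 467.532ms (6/7)
9. 4675.325ms @ 60/7 + 467.532ms (6/7)
10. 5142.857ms @ 66/7 + 467.532ms (6/7)
11. 5610.39ms @ 72/7 + 467.532ms (6/7)
12. 6077.922ms @ 78/7 + 467.532ms (6/7)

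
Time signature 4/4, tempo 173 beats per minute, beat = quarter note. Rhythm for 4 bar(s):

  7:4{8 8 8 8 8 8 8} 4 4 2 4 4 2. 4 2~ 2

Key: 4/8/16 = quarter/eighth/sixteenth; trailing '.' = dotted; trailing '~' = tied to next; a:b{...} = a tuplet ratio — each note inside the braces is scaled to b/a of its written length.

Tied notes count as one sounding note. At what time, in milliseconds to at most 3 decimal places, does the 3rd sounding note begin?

note 3 onset = 4/7b = 198.183ms

1. 0.0ms @ 0 + 99.092ms (2/7)
2. 99.092ms @ 2/7 + 99.092ms (2/7)
3. 198.183ms @ 4/7 + 99.092ms (2/7)
4. 297.275ms @ 6/7 + 99.092ms (2/7)
5. 396.367ms @ 8/7 + 99.092ms (2/7)
6. 495.458ms @ 10/7 + 99.092ms (2/7)
7. 594.55ms @ 12/7 + 99.092ms (2/7)
8. 693.642ms @ 2 + 346.821ms (1)
9. 1040.462ms @ 3 + 346.821ms (1)
10. 1387.283ms @ 4 + 693.642ms (2)
11. 2080.925ms @ 6 + 346.821ms (1)
12. 2427.746ms @ 7 + 346.821ms (1)
13. 2774.566ms @ 8 + 1040.462ms (3)
14. 3815.029ms @ 11 + 346.821ms (1)
15. 4161.85ms @ 12 + 1387.283ms (4)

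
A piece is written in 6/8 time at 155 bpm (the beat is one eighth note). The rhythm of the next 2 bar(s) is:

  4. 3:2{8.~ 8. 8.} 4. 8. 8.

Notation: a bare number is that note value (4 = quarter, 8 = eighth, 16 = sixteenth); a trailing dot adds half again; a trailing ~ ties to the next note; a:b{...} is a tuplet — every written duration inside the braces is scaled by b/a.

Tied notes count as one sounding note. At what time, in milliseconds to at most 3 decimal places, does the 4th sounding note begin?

note 4 onset = 6b = 2322.581ms

1. 0.0ms @ 0 + 1161.29ms (3)
2. 1161.29ms @ 3 + 774.194ms (2)
3. 1935.484ms @ 5 + 387.097ms (1)
4. 2322.581ms @ 6 + 1161.29ms (3)
5. 3483.871ms @ 9 + 580.645ms (3/2)
6. 4064.516ms @ 21/2 + 580.645ms (3/2)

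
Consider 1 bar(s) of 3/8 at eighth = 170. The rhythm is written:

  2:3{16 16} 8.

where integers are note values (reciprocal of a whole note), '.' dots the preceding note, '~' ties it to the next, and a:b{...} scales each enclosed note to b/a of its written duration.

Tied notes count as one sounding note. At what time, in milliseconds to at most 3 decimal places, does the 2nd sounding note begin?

note 2 onset = 3/4b = 264.706ms

1. 0.0ms @ 0 + 264.706ms (3/4)
2. 264.706ms @ 3/4 + 264.706ms (3/4)
3. 529.412ms @ 3/2 + 529.412ms (3/2)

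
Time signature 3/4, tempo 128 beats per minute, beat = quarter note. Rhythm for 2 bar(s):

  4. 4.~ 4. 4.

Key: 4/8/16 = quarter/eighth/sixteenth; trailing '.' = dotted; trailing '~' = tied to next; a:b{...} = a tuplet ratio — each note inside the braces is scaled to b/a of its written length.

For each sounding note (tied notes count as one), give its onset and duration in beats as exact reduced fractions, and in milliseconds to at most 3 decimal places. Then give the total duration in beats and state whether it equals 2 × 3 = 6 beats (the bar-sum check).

1) 0.0ms=0b +703.125ms=3/2b
2) 703.125ms=3/2b +1406.25ms=3b
3) 2109.375ms=9/2b +703.125ms=3/2b
Σ=6b of 6 (128bpm 3/4) — PASS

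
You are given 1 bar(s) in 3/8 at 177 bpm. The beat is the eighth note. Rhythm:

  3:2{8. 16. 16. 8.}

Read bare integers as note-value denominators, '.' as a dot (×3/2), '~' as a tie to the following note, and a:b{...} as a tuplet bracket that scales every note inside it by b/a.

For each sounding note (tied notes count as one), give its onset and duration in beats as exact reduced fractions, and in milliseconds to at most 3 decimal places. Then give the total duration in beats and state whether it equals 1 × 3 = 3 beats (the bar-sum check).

1) 0.0ms=0b +338.983ms=1b
2) 338.983ms=1b +169.492ms=1/2b
3) 508.475ms=3/2b +169.492ms=1/2b
4) 677.966ms=2b +338.983ms=1b
Σ=3b of 3 (177bpm 3/8) — PASS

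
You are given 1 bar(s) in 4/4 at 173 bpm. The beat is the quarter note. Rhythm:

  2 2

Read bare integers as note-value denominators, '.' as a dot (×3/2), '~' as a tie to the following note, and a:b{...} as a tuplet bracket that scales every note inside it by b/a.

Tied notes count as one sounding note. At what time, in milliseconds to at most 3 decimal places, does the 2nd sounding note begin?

note 2 onset = 2b = 693.642ms

1. 0.0ms @ 0 + 693.642ms (2)
2. 693.642ms @ 2 + 693.642ms (2)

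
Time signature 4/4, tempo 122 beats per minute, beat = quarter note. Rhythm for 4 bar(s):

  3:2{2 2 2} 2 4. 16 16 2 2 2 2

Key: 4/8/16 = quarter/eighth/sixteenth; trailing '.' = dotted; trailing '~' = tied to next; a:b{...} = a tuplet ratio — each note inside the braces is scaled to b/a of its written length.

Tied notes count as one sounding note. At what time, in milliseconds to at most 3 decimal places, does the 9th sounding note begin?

1. 0.0ms @ 0 + 655.738ms (4/3)
2. 655.738ms @ 4/3 + 655.738ms (4/3)
3. 1311.475ms @ 8/3 + 655.738ms (4/3)
4. 1967.213ms @ 4 + 983.607ms (2)
5. 2950.82ms @ 6 + 737.705ms (3/2)
6. 3688.525ms @ 15/2 + 122.951ms (1/4)
7. 3811.475ms @ 31/4 + 122.951ms (1/4)
8. 3934.426ms @ 8 + 983.607ms (2)
9. 4918.033ms @ 10 + 983.607ms (2)
10. 5901.639ms @ 12 + 983.607ms (2)
11. 6885.246ms @ 14 + 983.607ms (2)

note 9 onset = 10b = 4918.033ms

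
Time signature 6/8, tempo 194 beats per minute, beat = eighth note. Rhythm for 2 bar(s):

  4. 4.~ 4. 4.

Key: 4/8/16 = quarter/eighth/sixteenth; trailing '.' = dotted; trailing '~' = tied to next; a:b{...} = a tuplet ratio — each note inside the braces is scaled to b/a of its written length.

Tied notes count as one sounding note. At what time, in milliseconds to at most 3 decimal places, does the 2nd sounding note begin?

1. 0.0ms @ 0 + 927.835ms (3)
2. 927.835ms @ 3 + 1855.67ms (6)
3. 2783.505ms @ 9 + 927.835ms (3)

note 2 onset = 3b = 927.835ms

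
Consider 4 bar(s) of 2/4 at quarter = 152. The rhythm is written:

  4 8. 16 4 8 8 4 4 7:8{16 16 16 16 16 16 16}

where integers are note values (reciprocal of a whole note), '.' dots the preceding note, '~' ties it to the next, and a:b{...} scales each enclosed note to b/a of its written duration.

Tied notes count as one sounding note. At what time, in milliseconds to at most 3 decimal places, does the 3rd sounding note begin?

note 3 onset = 7/4b = 690.789ms

1. 0.0ms @ 0 + 394.737ms (1)
2. 394.737ms @ 1 + 296.053ms (3/4)
3. 690.789ms @ 7/4 + 98.684ms (1/4)
4. 789.474ms @ 2 + 394.737ms (1)
5. 1184.211ms @ 3 + 197.368ms (1/2)
6. 1381.579ms @ 7/2 + 197.368ms (1/2)
7. 1578.947ms @ 4 + 394.737ms (1)
8. 1973.684ms @ 5 + 394.737ms (1)
9. 2368.421ms @ 6 + 112.782ms (2/7)
10. 2481.203ms @ 44/7 + 112.782ms (2/7)
11. 2593.985ms @ 46/7 + 112.782ms (2/7)
12. 2706.767ms @ 48/7 + 112.782ms (2/7)
13. 2819.549ms @ 50/7 + 112.782ms (2/7)
14. 2932.331ms @ 52/7 + 112.782ms (2/7)
15. 3045.113ms @ 54/7 + 112.782ms (2/7)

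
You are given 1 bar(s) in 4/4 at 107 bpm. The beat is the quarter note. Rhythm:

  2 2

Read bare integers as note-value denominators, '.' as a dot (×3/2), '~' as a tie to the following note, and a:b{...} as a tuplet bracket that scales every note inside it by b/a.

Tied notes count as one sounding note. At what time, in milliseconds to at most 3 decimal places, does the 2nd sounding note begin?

1. 0.0ms @ 0 + 1121.495ms (2)
2. 1121.495ms @ 2 + 1121.495ms (2)

note 2 onset = 2b = 1121.495ms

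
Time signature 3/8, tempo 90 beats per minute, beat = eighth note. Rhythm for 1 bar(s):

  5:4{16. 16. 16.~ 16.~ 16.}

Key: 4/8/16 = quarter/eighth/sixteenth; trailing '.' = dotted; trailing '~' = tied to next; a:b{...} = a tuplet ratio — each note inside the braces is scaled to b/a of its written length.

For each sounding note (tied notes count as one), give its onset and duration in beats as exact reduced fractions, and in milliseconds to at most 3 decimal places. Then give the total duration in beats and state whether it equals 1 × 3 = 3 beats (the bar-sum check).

1) 0.0ms=0b +400.0ms=3/5b
2) 400.0ms=3/5b +400.0ms=3/5b
3) 800.0ms=6/5b +1200.0ms=9/5b
Σ=3b of 3 (90bpm 3/8) — PASS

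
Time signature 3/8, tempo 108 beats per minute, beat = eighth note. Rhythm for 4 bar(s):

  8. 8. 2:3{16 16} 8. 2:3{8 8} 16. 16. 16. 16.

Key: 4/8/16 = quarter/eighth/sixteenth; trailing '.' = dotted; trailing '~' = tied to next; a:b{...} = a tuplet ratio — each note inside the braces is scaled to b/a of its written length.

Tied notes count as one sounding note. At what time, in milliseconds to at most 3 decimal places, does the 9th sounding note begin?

1. 0.0ms @ 0 + 833.333ms (3/2)
2. 833.333ms @ 3/2 + 833.333ms (3/2)
3. 1666.667ms @ 3 + 416.667ms (3/4)
4. 2083.333ms @ 15/4 + 416.667ms (3/4)
5. 2500.0ms @ 9/2 + 833.333ms (3/2)
6. 3333.333ms @ 6 + 833.333ms (3/2)
7. 4166.667ms @ 15/2 + 833.333ms (3/2)
8. 5000.0ms @ 9 + 416.667ms (3/4)
9. 5416.667ms @ 39/4 + 416.667ms (3/4)
10. 5833.333ms @ 21/2 + 416.667ms (3/4)
11. 6250.0ms @ 45/4 + 416.667ms (3/4)

note 9 onset = 39/4b = 5416.667ms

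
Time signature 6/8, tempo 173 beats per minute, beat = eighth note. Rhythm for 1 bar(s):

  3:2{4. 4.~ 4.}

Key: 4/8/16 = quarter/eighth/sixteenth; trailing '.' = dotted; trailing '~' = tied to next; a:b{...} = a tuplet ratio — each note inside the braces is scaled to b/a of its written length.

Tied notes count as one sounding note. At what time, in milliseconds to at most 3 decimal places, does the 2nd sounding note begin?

1. 0.0ms @ 0 + 693.642ms (2)
2. 693.642ms @ 2 + 1387.283ms (4)

note 2 onset = 2b = 693.642ms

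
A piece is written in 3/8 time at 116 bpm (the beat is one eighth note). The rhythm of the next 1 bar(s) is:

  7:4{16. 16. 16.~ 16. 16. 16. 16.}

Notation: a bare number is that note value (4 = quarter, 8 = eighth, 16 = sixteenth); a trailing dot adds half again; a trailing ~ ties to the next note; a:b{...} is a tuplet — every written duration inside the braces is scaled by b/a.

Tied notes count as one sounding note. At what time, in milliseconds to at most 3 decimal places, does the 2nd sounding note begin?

note 2 onset = 3/7b = 221.675ms

1. 0.0ms @ 0 + 221.675ms (3/7)
2. 221.675ms @ 3/7 + 221.675ms (3/7)
3. 443.35ms @ 6/7 + 443.35ms (6/7)
4. 886.7ms @ 12/7 + 221.675ms (3/7)
5. 1108.374ms @ 15/7 + 221.675ms (3/7)
6. 1330.049ms @ 18/7 + 221.675ms (3/7)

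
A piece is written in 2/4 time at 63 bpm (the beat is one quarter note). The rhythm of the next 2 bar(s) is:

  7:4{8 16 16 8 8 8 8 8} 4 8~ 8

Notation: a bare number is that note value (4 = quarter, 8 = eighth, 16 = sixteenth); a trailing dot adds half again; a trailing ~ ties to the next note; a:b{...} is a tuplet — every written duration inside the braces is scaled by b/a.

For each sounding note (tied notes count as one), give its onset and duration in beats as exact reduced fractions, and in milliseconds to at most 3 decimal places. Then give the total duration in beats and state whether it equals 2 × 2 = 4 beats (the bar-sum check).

1) 0.0ms=0b +272.109ms=2/7b
2) 272.109ms=2/7b +136.054ms=1/7b
3) 408.163ms=3/7b +136.054ms=1/7b
4) 544.218ms=4/7b +272.109ms=2/7b
5) 816.327ms=6/7b +272.109ms=2/7b
6) 1088.435ms=8/7b +272.109ms=2/7b
7) 1360.544ms=10/7b +272.109ms=2/7b
8) 1632.653ms=12/7b +272.109ms=2/7b
9) 1904.762ms=2b +952.381ms=1b
10) 2857.143ms=3b +952.381ms=1b
Σ=4b of 4 (63bpm 2/4) — PASS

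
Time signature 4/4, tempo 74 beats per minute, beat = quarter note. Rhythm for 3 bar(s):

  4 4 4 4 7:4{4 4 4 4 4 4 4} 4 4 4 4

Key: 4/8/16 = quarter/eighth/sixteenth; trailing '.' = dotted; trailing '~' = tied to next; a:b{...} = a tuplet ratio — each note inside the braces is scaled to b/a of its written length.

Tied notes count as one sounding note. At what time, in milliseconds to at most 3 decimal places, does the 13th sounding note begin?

1. 0.0ms @ 0 + 810.811ms (1)
2. 810.811ms @ 1 + 810.811ms (1)
3. 1621.622ms @ 2 + 810.811ms (1)
4. 2432.432ms @ 3 + 810.811ms (1)
5. 3243.243ms @ 4 + 463.32ms (4/7)
6. 3706.564ms @ 32/7 + 463.32ms (4/7)
7. 4169.884ms @ 36/7 + 463.32ms (4/7)
8. 4633.205ms @ 40/7 + 463.32ms (4/7)
9. 5096.525ms @ 44/7 + 463.32ms (4/7)
10. 5559.846ms @ 48/7 + 463.32ms (4/7)
11. 6023.166ms @ 52/7 + 463.32ms (4/7)
12. 6486.486ms @ 8 + 810.811ms (1)
13. 7297.297ms @ 9 + 810.811ms (1)
14. 8108.108ms @ 10 + 810.811ms (1)
15. 8918.919ms @ 11 + 810.811ms (1)

note 13 onset = 9b = 7297.297ms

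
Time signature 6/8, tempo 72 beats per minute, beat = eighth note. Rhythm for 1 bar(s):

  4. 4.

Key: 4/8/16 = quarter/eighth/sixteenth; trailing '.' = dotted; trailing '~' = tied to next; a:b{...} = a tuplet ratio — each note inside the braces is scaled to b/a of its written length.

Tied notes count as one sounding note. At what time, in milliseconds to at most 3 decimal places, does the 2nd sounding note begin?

1. 0.0ms @ 0 + 2500.0ms (3)
2. 2500.0ms @ 3 + 2500.0ms (3)

note 2 onset = 3b = 2500.0ms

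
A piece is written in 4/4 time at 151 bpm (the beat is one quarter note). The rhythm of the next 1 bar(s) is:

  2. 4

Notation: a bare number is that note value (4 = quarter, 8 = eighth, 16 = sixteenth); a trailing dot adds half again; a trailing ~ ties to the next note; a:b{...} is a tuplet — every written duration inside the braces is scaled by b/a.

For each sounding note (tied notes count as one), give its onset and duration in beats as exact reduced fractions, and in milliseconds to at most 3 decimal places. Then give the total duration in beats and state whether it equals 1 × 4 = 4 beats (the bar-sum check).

1) 0.0ms=0b +1192.053ms=3b
2) 1192.053ms=3b +397.351ms=1b
Σ=4b of 4 (151bpm 4/4) — PASS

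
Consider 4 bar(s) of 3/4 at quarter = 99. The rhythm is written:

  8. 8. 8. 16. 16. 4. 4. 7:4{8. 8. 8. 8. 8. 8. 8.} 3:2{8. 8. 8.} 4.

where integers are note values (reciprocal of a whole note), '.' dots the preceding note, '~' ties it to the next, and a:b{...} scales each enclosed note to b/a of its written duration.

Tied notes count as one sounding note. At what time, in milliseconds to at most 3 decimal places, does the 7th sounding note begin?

note 7 onset = 9/2b = 2727.273ms

1. 0.0ms @ 0 + 454.545ms (3/4)
2. 454.545ms @ 3/4 + 454.545ms (3/4)
3. 909.091ms @ 3/2 + 454.545ms (3/4)
4. 1363.636ms @ 9/4 + 227.273ms (3/8)
5. 1590.909ms @ 21/8 + 227.273ms (3/8)
6. 1818.182ms @ 3 + 909.091ms (3/2)
7. 2727.273ms @ 9/2 + 909.091ms (3/2)
8. 3636.364ms @ 6 + 259.74ms (3/7)
9. 3896.104ms @ 45/7 + 259.74ms (3/7)
10. 4155.844ms @ 48/7 + 259.74ms (3/7)
11. 4415.584ms @ 51/7 + 259.74ms (3/7)
12. 4675.325ms @ 54/7 + 259.74ms (3/7)
13. 4935.065ms @ 57/7 + 259.74ms (3/7)
14. 5194.805ms @ 60/7 + 259.74ms (3/7)
15. 5454.545ms @ 9 + 303.03ms (1/2)
16. 5757.576ms @ 19/2 + 303.03ms (1/2)
17. 6060.606ms @ 10 + 303.03ms (1/2)
18. 6363.636ms @ 21/2 + 909.091ms (3/2)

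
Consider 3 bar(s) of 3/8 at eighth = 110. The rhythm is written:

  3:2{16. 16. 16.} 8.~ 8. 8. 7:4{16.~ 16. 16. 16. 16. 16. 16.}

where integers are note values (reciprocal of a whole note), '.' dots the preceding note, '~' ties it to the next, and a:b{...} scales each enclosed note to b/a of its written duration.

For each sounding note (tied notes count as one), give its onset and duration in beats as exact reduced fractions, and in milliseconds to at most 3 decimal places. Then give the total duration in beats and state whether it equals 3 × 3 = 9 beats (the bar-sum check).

1) 0.0ms=0b +272.727ms=1/2b
2) 272.727ms=1/2b +272.727ms=1/2b
3) 545.455ms=1b +272.727ms=1/2b
4) 818.182ms=3/2b +1636.364ms=3b
5) 2454.545ms=9/2b +818.182ms=3/2b
6) 3272.727ms=6b +467.532ms=6/7b
7) 3740.26ms=48/7b +233.766ms=3/7b
8) 3974.026ms=51/7b +233.766ms=3/7b
9) 4207.792ms=54/7b +233.766ms=3/7b
10) 4441.558ms=57/7b +233.766ms=3/7b
11) 4675.325ms=60/7b +233.766ms=3/7b
Σ=9b of 9 (110bpm 3/8) — PASS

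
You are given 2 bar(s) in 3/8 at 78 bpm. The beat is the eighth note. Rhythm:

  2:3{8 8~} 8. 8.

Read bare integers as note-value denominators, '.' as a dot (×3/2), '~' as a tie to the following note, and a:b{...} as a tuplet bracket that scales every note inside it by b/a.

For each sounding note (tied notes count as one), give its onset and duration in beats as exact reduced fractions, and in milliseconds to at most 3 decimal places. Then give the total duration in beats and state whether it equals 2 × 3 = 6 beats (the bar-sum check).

1) 0.0ms=0b +1153.846ms=3/2b
2) 1153.846ms=3/2b +2307.692ms=3b
3) 3461.538ms=9/2b +1153.846ms=3/2b
Σ=6b of 6 (78bpm 3/8) — PASS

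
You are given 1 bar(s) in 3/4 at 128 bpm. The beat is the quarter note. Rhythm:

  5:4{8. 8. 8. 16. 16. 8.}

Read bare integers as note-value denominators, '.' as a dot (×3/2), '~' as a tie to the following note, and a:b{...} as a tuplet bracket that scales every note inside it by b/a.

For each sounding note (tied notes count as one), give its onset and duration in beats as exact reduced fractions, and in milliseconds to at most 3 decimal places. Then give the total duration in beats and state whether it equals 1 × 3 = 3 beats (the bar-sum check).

1) 0.0ms=0b +281.25ms=3/5b
2) 281.25ms=3/5b +281.25ms=3/5b
3) 562.5ms=6/5b +281.25ms=3/5b
4) 843.75ms=9/5b +140.625ms=3/10b
5) 984.375ms=21/10b +140.625ms=3/10b
6) 1125.0ms=12/5b +281.25ms=3/5b
Σ=3b of 3 (128bpm 3/4) — PASS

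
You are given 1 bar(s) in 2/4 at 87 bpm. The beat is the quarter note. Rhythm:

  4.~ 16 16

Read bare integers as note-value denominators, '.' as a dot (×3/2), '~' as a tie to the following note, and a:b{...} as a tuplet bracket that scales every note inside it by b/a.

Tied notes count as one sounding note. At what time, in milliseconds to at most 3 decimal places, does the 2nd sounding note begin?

note 2 onset = 7/4b = 1206.897ms

1. 0.0ms @ 0 + 1206.897ms (7/4)
2. 1206.897ms @ 7/4 + 172.414ms (1/4)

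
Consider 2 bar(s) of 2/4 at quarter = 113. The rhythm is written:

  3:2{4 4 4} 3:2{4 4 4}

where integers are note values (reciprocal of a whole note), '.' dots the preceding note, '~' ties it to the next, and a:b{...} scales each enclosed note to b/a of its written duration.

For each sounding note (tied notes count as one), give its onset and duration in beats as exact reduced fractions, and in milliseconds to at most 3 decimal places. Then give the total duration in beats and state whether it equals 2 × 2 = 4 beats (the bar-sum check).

1) 0.0ms=0b +353.982ms=2/3b
2) 353.982ms=2/3b +353.982ms=2/3b
3) 707.965ms=4/3b +353.982ms=2/3b
4) 1061.947ms=2b +353.982ms=2/3b
5) 1415.929ms=8/3b +353.982ms=2/3b
6) 1769.912ms=10/3b +353.982ms=2/3b
Σ=4b of 4 (113bpm 2/4) — PASS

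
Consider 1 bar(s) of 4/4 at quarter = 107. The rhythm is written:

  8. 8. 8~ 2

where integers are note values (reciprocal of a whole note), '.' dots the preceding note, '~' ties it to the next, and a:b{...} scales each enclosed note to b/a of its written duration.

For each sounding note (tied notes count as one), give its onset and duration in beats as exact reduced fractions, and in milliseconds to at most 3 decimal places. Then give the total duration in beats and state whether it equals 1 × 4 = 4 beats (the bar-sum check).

1) 0.0ms=0b +420.561ms=3/4b
2) 420.561ms=3/4b +420.561ms=3/4b
3) 841.121ms=3/2b +1401.869ms=5/2b
Σ=4b of 4 (107bpm 4/4) — PASS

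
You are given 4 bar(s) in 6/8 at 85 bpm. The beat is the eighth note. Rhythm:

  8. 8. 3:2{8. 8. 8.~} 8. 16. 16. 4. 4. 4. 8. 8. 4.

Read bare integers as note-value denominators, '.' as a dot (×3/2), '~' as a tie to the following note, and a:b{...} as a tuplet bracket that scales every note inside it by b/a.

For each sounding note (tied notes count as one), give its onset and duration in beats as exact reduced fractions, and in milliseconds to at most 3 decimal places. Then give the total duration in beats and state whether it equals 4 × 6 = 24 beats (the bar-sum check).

1) 0.0ms=0b +1058.824ms=3/2b
2) 1058.824ms=3/2b +1058.824ms=3/2b
3) 2117.647ms=3b +705.882ms=1b
4) 2823.529ms=4b +705.882ms=1b
5) 3529.412ms=5b +1764.706ms=5/2b
6) 5294.118ms=15/2b +529.412ms=3/4b
7) 5823.529ms=33/4b +529.412ms=3/4b
8) 6352.941ms=9b +2117.647ms=3b
9) 8470.588ms=12b +2117.647ms=3b
10) 10588.235ms=15b +2117.647ms=3b
11) 12705.882ms=18b +1058.824ms=3/2b
12) 13764.706ms=39/2b +1058.824ms=3/2b
13) 14823.529ms=21b +2117.647ms=3b
Σ=24b of 24 (85bpm 6/8) — PASS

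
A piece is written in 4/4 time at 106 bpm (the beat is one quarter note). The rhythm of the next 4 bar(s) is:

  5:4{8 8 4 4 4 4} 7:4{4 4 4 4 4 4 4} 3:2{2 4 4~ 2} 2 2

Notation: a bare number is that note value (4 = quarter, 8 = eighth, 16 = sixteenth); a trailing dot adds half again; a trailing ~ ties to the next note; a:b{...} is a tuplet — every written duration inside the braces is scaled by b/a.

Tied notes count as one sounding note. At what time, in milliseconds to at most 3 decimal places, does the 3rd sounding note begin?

note 3 onset = 4/5b = 452.83ms

1. 0.0ms @ 0 + 226.415ms (2/5)
2. 226.415ms @ 2/5 + 226.415ms (2/5)
3. 452.83ms @ 4/5 + 452.83ms (4/5)
4. 905.66ms @ 8/5 + 452.83ms (4/5)
5. 1358.491ms @ 12/5 + 452.83ms (4/5)
6. 1811.321ms @ 16/5 + 452.83ms (4/5)
7. 2264.151ms @ 4 + 323.45ms (4/7)
8. 2587.601ms @ 32/7 + 323.45ms (4/7)
9. 2911.051ms @ 36/7 + 323.45ms (4/7)
10. 3234.501ms @ 40/7 + 323.45ms (4/7)
11. 3557.951ms @ 44/7 + 323.45ms (4/7)
12. 3881.402ms @ 48/7 + 323.45ms (4/7)
13. 4204.852ms @ 52/7 + 323.45ms (4/7)
14. 4528.302ms @ 8 + 754.717ms (4/3)
15. 5283.019ms @ 28/3 + 377.358ms (2/3)
16. 5660.377ms @ 10 + 1132.075ms (2)
17. 6792.453ms @ 12 + 1132.075ms (2)
18. 7924.528ms @ 14 + 1132.075ms (2)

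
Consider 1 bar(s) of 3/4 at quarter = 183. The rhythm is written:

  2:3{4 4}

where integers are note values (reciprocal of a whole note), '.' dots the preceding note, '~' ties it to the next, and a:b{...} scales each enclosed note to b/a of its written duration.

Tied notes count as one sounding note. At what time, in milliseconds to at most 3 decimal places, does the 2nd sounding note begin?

1. 0.0ms @ 0 + 491.803ms (3/2)
2. 491.803ms @ 3/2 + 491.803ms (3/2)

note 2 onset = 3/2b = 491.803ms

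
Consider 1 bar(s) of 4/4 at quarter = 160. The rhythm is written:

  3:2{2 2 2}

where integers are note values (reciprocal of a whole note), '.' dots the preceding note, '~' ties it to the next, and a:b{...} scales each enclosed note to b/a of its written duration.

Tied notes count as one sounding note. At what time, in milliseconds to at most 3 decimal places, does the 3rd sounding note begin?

1. 0.0ms @ 0 + 500.0ms (4/3)
2. 500.0ms @ 4/3 + 500.0ms (4/3)
3. 1000.0ms @ 8/3 + 500.0ms (4/3)

note 3 onset = 8/3b = 1000.0ms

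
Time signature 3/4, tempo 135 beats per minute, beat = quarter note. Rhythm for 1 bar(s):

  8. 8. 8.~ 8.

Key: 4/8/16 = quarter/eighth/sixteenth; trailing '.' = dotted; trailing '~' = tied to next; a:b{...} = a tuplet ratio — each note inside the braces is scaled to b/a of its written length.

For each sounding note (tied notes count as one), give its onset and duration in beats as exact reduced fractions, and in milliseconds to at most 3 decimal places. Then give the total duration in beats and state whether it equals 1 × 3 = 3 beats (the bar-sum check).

1) 0.0ms=0b +333.333ms=3/4b
2) 333.333ms=3/4b +333.333ms=3/4b
3) 666.667ms=3/2b +666.667ms=3/2b
Σ=3b of 3 (135bpm 3/4) — PASS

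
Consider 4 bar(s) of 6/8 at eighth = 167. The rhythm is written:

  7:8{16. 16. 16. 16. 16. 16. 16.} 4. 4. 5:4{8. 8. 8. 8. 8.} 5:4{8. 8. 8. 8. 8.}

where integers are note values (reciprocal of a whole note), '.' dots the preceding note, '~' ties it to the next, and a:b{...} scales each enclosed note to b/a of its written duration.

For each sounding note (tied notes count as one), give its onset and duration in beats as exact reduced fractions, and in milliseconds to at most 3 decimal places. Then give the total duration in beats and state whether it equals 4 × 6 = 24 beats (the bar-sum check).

1) 0.0ms=0b +307.956ms=6/7b
2) 307.956ms=6/7b +307.956ms=6/7b
3) 615.911ms=12/7b +307.956ms=6/7b
4) 923.867ms=18/7b +307.956ms=6/7b
5) 1231.822ms=24/7b +307.956ms=6/7b
6) 1539.778ms=30/7b +307.956ms=6/7b
7) 1847.733ms=36/7b +307.956ms=6/7b
8) 2155.689ms=6b +1077.844ms=3b
9) 3233.533ms=9b +1077.844ms=3b
10) 4311.377ms=12b +431.138ms=6/5b
11) 4742.515ms=66/5b +431.138ms=6/5b
12) 5173.653ms=72/5b +431.138ms=6/5b
13) 5604.79ms=78/5b +431.138ms=6/5b
14) 6035.928ms=84/5b +431.138ms=6/5b
15) 6467.066ms=18b +431.138ms=6/5b
16) 6898.204ms=96/5b +431.138ms=6/5b
17) 7329.341ms=102/5b +431.138ms=6/5b
18) 7760.479ms=108/5b +431.138ms=6/5b
19) 8191.617ms=114/5b +431.138ms=6/5b
Σ=24b of 24 (167bpm 6/8) — PASS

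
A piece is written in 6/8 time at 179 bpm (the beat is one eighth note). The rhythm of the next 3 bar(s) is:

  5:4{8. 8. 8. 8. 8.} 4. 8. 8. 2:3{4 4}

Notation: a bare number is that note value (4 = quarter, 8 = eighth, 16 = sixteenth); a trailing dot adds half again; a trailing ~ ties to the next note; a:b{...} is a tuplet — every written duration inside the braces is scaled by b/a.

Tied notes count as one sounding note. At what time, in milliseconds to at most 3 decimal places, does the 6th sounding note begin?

1. 0.0ms @ 0 + 402.235ms (6/5)
2. 402.235ms @ 6/5 + 402.235ms (6/5)
3. 804.469ms @ 12/5 + 402.235ms (6/5)
4. 1206.704ms @ 18/5 + 402.235ms (6/5)
5. 1608.939ms @ 24/5 + 402.235ms (6/5)
6. 2011.173ms @ 6 + 1005.587ms (3)
7. 3016.76ms @ 9 + 502.793ms (3/2)
8. 3519.553ms @ 21/2 + 502.793ms (3/2)
9. 4022.346ms @ 12 + 1005.587ms (3)
10. 5027.933ms @ 15 + 1005.587ms (3)

note 6 onset = 6b = 2011.173ms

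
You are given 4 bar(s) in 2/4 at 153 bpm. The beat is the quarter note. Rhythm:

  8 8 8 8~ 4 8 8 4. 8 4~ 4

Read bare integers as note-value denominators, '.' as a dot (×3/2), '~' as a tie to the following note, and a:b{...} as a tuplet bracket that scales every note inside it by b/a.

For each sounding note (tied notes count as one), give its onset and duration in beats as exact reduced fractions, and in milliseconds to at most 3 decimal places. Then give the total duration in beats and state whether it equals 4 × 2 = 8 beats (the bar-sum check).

1) 0.0ms=0b +196.078ms=1/2b
2) 196.078ms=1/2b +196.078ms=1/2b
3) 392.157ms=1b +196.078ms=1/2b
4) 588.235ms=3/2b +588.235ms=3/2b
5) 1176.471ms=3b +196.078ms=1/2b
6) 1372.549ms=7/2b +196.078ms=1/2b
7) 1568.627ms=4b +588.235ms=3/2b
8) 2156.863ms=11/2b +196.078ms=1/2b
9) 2352.941ms=6b +784.314ms=2b
Σ=8b of 8 (153bpm 2/4) — PASS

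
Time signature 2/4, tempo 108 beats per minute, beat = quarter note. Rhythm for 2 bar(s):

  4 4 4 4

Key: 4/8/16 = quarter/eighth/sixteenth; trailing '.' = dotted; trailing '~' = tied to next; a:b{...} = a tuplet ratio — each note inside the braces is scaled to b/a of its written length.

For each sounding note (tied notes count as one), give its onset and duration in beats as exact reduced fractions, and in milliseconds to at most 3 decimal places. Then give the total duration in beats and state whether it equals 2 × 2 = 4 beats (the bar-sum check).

1) 0.0ms=0b +555.556ms=1b
2) 555.556ms=1b +555.556ms=1b
3) 1111.111ms=2b +555.556ms=1b
4) 1666.667ms=3b +555.556ms=1b
Σ=4b of 4 (108bpm 2/4) — PASS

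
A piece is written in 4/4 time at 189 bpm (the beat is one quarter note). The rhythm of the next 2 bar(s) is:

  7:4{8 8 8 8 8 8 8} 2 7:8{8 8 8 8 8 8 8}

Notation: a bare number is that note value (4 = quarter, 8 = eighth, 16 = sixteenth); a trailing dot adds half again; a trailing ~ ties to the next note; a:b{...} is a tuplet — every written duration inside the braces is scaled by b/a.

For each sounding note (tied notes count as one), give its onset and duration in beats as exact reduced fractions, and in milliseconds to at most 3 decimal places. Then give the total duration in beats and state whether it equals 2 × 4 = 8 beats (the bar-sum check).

1) 0.0ms=0b +90.703ms=2/7b
2) 90.703ms=2/7b +90.703ms=2/7b
3) 181.406ms=4/7b +90.703ms=2/7b
4) 272.109ms=6/7b +90.703ms=2/7b
5) 362.812ms=8/7b +90.703ms=2/7b
6) 453.515ms=10/7b +90.703ms=2/7b
7) 544.218ms=12/7b +90.703ms=2/7b
8) 634.921ms=2b +634.921ms=2b
9) 1269.841ms=4b +181.406ms=4/7b
10) 1451.247ms=32/7b +181.406ms=4/7b
11) 1632.653ms=36/7b +181.406ms=4/7b
12) 1814.059ms=40/7b +181.406ms=4/7b
13) 1995.465ms=44/7b +181.406ms=4/7b
14) 2176.871ms=48/7b +181.406ms=4/7b
15) 2358.277ms=52/7b +181.406ms=4/7b
Σ=8b of 8 (189bpm 4/4) — PASS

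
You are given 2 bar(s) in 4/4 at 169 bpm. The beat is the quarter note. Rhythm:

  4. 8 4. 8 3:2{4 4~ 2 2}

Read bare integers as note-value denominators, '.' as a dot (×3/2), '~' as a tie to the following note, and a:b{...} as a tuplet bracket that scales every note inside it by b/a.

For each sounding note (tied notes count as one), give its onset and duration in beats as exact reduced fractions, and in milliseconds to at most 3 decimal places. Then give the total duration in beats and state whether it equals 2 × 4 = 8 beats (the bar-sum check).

1) 0.0ms=0b +532.544ms=3/2b
2) 532.544ms=3/2b +177.515ms=1/2b
3) 710.059ms=2b +532.544ms=3/2b
4) 1242.604ms=7/2b +177.515ms=1/2b
5) 1420.118ms=4b +236.686ms=2/3b
6) 1656.805ms=14/3b +710.059ms=2b
7) 2366.864ms=20/3b +473.373ms=4/3b
Σ=8b of 8 (169bpm 4/4) — PASS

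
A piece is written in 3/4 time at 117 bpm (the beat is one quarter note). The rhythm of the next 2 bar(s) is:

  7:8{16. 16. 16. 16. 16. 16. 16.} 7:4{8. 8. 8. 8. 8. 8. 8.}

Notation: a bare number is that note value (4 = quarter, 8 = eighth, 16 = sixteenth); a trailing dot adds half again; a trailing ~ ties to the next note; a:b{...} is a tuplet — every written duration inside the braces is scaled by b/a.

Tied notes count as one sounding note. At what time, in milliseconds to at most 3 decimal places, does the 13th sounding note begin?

note 13 onset = 36/7b = 2637.363ms

1. 0.0ms @ 0 + 219.78ms (3/7)
2. 219.78ms @ 3/7 + 219.78ms (3/7)
3. 439.56ms @ 6/7 + 219.78ms (3/7)
4. 659.341ms @ 9/7 + 219.78ms (3/7)
5. 879.121ms @ 12/7 + 219.78ms (3/7)
6. 1098.901ms @ 15/7 + 219.78ms (3/7)
7. 1318.681ms @ 18/7 + 219.78ms (3/7)
8. 1538.462ms @ 3 + 219.78ms (3/7)
9. 1758.242ms @ 24/7 + 219.78ms (3/7)
10. 1978.022ms @ 27/7 + 219.78ms (3/7)
11. 2197.802ms @ 30/7 + 219.78ms (3/7)
12. 2417.582ms @ 33/7 + 219.78ms (3/7)
13. 2637.363ms @ 36/7 + 219.78ms (3/7)
14. 2857.143ms @ 39/7 + 219.78ms (3/7)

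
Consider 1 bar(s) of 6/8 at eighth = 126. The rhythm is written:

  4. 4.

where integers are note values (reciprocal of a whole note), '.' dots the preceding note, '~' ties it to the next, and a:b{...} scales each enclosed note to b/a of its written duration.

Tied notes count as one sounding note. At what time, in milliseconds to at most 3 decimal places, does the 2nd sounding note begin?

1. 0.0ms @ 0 + 1428.571ms (3)
2. 1428.571ms @ 3 + 1428.571ms (3)

note 2 onset = 3b = 1428.571ms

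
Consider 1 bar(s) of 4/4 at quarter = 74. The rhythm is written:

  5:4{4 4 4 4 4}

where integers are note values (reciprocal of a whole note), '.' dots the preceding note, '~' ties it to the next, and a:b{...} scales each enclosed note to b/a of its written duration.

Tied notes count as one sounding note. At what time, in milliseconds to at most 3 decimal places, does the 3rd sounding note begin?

note 3 onset = 8/5b = 1297.297ms

1. 0.0ms @ 0 + 648.649ms (4/5)
2. 648.649ms @ 4/5 + 648.649ms (4/5)
3. 1297.297ms @ 8/5 + 648.649ms (4/5)
4. 1945.946ms @ 12/5 + 648.649ms (4/5)
5. 2594.595ms @ 16/5 + 648.649ms (4/5)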